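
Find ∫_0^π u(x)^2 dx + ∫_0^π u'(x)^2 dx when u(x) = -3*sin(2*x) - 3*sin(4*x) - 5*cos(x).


||u||_{H^1(0,π)}^2 = 112 + 124*π

u'(x) = 5*sin(x) - 6*cos(2*x) - 12*cos(4*x).
Expand u² and (u')² and integrate term by term on (0, π), using: for integers n ≥ 1, ∫_0^π sin²(nx) dx = ∫_0^π cos²(nx) dx = π/2; for n ≠ n', ∫_0^π sin(nx)sin(n'x) dx = ∫_0^π cos(nx)cos(n'x) dx = 0; and by product-to-sum, ∫_0^π sin(nx)cos(n'x) dx = ½∫_0^π [sin((n+n')x) + sin((n−n')x)] dx, which is 0 when n+n' is even and 2n/(n²−n'²) when n+n' is odd (it need not vanish on (0, π)).
  u² squared terms: (-5)²·∫cos(x)² dx = 25·π/2 = 25*π/2;  (-3)²·∫sin(2x)² dx = 9·π/2 = 9*π/2;  (-3)²·∫sin(4x)² dx = 9·π/2 = 9*π/2.
  u² cross terms: 2·(-5)·(-3)·∫cos(x)·sin(2x) dx = 30·(4/3) = 40;  2·(-5)·(-3)·∫cos(x)·sin(4x) dx = 30·(8/15) = 16;  2·(-3)·(-3)·∫sin(2x)·sin(4x) dx = 18·(0) = 0.
  So ∫_0^π u² dx = 25*π/2 + 9*π/2 + 9*π/2 + 40 + 16 + 0 = 56 + 43*π/2.
  (u')² squared terms: (-12)²·∫cos(4x)² dx = 144·π/2 = 72*π;  (-6)²·∫cos(2x)² dx = 36·π/2 = 18*π;  (5)²·∫sin(x)² dx = 25·π/2 = 25*π/2.
  (u')² cross terms: 2·(-12)·(-6)·∫cos(4x)·cos(2x) dx = 144·(0) = 0;  2·(-12)·(5)·∫cos(4x)·sin(x) dx = -120·(-2/15) = 16;  2·(-6)·(5)·∫cos(2x)·sin(x) dx = -60·(-2/3) = 40.
  So ∫_0^π (u')² dx = 72*π + 18*π + 25*π/2 + 0 + 16 + 40 = 56 + 205*π/2.
||u||_{H^1}^2 = (56 + 43*π/2) + (56 + 205*π/2) = 112 + 124*π.


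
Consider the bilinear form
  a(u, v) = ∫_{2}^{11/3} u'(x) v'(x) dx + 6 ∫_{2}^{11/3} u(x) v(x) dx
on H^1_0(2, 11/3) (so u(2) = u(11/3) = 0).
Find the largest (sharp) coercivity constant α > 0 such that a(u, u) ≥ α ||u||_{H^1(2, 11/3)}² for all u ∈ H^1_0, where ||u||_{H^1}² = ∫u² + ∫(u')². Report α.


α = 1

Coercivity of a(·,·) on H^1_0(2, 11/3) means a(u, u) ≥ α ||u||_{H^1}² for every u ∈ H^1_0.
The interval has length L = 5/3, and Poincaré/coercivity depend only on L. Here a(u, u) = ∫(u')² + (6)·∫u².
Here c = 6 ≥ 1, so a(u,u) = ∫(u')² + c∫u² ≥ ∫(u')² + ∫u² = ||u||_{H^1}², i.e. α = 1 works. No larger α is possible: a(u,u) ≥ α||u||_{H^1}² means (1−α)∫(u')² ≥ (α−c)∫u², and for the modes u_n = sin(nπ(x−x₀)/L) (x₀ the left endpoint) one has ∫u_n²/∫(u_n')² = (L/(nπ))² → 0, so a(u_n,u_n)/||u_n||_{H^1}² → 1. Hence the optimal constant is α = 1.
Therefore α = 1.


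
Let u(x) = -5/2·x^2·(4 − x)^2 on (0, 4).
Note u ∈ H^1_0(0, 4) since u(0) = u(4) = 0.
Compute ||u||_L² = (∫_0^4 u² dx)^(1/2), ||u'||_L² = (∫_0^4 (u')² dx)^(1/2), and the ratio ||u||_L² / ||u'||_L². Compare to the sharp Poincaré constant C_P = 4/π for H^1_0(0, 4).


||u||_L² / ||u'||_L² = 2*sqrt(3)/3 < C_P = 4/π.

u(x) = -5/2·x^2·(4 − x)^2, so u'(x) = 10*x*(-x^2 + 6*x - 8).
u(x) = -5/2·x^2·(4 − x)^2 vanishes at x = 0 and x = 4, so u ∈ H^1_0(0, 4). Differentiate via the product rule and integrate the resulting polynomials term by term.
  ∫_0^4 u² dx = ∫_0^4 (25*x^8/4 - 100*x^7 + 600*x^6 - 1600*x^5 + 1600*x^4) dx. Term by term:
    ∫_0^4 25*x^8/4 dx = 1638400/9;  ∫_0^4 -100*x^7 dx = -819200;  ∫_0^4 600*x^6 dx = 9830400/7;
    ∫_0^4 -1600*x^5 dx = -3276800/3;  ∫_0^4 1600*x^4 dx = 327680.
  Sum: 1638400/9 − 819200 + 9830400/7 − 3276800/3 + 327680 = 163840/63.
  ∫_0^4 (u')² dx = ∫_0^4 (100*x^6 - 1200*x^5 + 5200*x^4 - 9600*x^3 + 6400*x^2) dx. Term by term:
    ∫_0^4 100*x^6 dx = 1638400/7;  ∫_0^4 -1200*x^5 dx = -819200;  ∫_0^4 5200*x^4 dx = 1064960;
    ∫_0^4 -9600*x^3 dx = -614400;  ∫_0^4 6400*x^2 dx = 409600/3.
  Sum: 1638400/7 − 819200 + 1064960 − 614400 + 409600/3 = 40960/21.
∫_0^4 u² dx = 163840/63, so ||u||_L² = 128*sqrt(70)/21.
∫_0^4 (u')² dx = 40960/21, so ||u'||_L² = 64*sqrt(210)/21.
Ratio ||u||_L² / ||u'||_L² = 2*sqrt(3)/3.
Sharp Poincaré constant on H^1_0(0, 4) is C_P = L/π = 4/π, achieved by sin(π/4·x).
A polynomial bump cannot attain the sharp Poincaré constant (only the first sine eigenfunction does), so the ratio is strictly less than C_P, consistent with ||u||_L² ≤ C_P ||u'||_L².


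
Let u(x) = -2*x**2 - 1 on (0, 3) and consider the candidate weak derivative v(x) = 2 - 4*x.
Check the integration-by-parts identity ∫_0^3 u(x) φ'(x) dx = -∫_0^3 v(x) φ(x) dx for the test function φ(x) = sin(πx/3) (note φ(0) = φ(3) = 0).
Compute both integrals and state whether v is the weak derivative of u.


LHS = 36/π, RHS = 24/π. No, v is not the weak derivative of u.

u(x) = -2*x**2 - 1, classical derivative u'(x) = -4*x.
φ(x) = sin(πx/3), so φ'(x) = π*cos(π*x/3)/3.
Note φ(0) = φ(3) = 0, so the boundary term u·φ vanishes.
LHS = ∫_0^3 u(x) φ'(x) dx = ∫_0^3 (-2*π*x^2*cos(π*x/3)/3 - π*cos(π*x/3)/3) dx. Term by term:
  ∫_0^3 -π*cos(π*x/3)/3 dx = 0;  ∫_0^3 -2*π*x^2*cos(π*x/3)/3 dx = 36/π.
Sum: 0 + 36/π = 36/π.
So LHS = 36/π.
∫_0^3 v(x) φ(x) dx = ∫_0^3 (-4*x*sin(π*x/3) + 2*sin(π*x/3)) dx. Term by term:
  ∫_0^3 2*sin(π*x/3) dx = 12/π;  ∫_0^3 -4*x*sin(π*x/3) dx = -36/π.
Sum: 12/π − 36/π = -24/π.
So RHS = -∫_0^3 v(x) φ(x) dx = 24/π.
LHS − RHS = 12/π ≠ 0, so the identity fails.
(For a valid weak derivative the identity must hold for EVERY test function, in particular this one. The failure shows v is NOT the weak derivative of u.)
Correct weak derivative would be u'(x) = -4*x.


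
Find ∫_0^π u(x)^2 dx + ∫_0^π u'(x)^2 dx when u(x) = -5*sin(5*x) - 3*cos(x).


||u||_{H^1(0,π)}^2 = 334*π

u'(x) = 3*sin(x) - 25*cos(5*x).
Expand u² and (u')² and integrate term by term on (0, π), using: for integers n ≥ 1, ∫_0^π sin²(nx) dx = ∫_0^π cos²(nx) dx = π/2; for n ≠ n', ∫_0^π sin(nx)sin(n'x) dx = ∫_0^π cos(nx)cos(n'x) dx = 0; and by product-to-sum, ∫_0^π sin(nx)cos(n'x) dx = ½∫_0^π [sin((n+n')x) + sin((n−n')x)] dx, which is 0 when n+n' is even and 2n/(n²−n'²) when n+n' is odd (it need not vanish on (0, π)).
  u² squared terms: (-5)²·∫sin(5x)² dx = 25·π/2 = 25*π/2;  (-3)²·∫cos(x)² dx = 9·π/2 = 9*π/2.
  u² cross terms: 2·(-5)·(-3)·∫sin(5x)·cos(x) dx = 30·(0) = 0.
  So ∫_0^π u² dx = 25*π/2 + 9*π/2 + 0 = 17*π.
  (u')² squared terms: (-25)²·∫cos(5x)² dx = 625·π/2 = 625*π/2;  (3)²·∫sin(x)² dx = 9·π/2 = 9*π/2.
  (u')² cross terms: 2·(-25)·(3)·∫cos(5x)·sin(x) dx = -150·(0) = 0.
  So ∫_0^π (u')² dx = 625*π/2 + 9*π/2 + 0 = 317*π.
||u||_{H^1}^2 = (17*π) + (317*π) = 334*π.


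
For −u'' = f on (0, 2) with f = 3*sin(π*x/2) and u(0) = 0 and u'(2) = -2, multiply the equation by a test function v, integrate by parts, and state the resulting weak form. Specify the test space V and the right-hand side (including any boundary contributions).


V = {v ∈ H^1(0, 2) : v(0) = 0} (test functions vanish at x = 0 where u is specified); weak form: ∫_0^2 u'v' dx = ∫_0^2 (3*sin(π*x/2)) v dx − 2·v(2) for all v ∈ V.

Multiply both sides by a test function v and integrate from 0 to 2:
  ∫_0^2 −u''(x) v(x) dx = ∫_0^2 f(x) v(x) dx.
Integrate the LHS by parts once:
  ∫_0^2 −u'' v dx = −[u'(x) v(x)]_0^2 + ∫_0^2 u'(x) v'(x) dx.
Thus ∫_0^2 u'(x) v'(x) dx = ∫_0^2 f(x) v(x) dx + [u'(x) v(x)]_0^2.
Choose V so that boundary terms are either known or forced to vanish.
Mixed BC: u(0) = 0 (Dirichlet) and u'(2) = -2 (Neumann). Define V = {v ∈ H^1(0, 2) : v(0) = 0}. Then [u' v]_0^2 = u'(2)·v(2) − u'(0)·0 = − 2·v(2).
Weak formulation: find u (satisfying any essential BC) such that ∫_0^2 u'(x) v'(x) dx = ∫_0^2 f v dx − 2·v(2) for all v ∈ V (Dirichlet at 0 absorbed into V; Neumann datum at x = 2 contributes the boundary term).
Substituting f(x) = 3*sin(π*x/2), the right-hand side is ∫_0^2 (3*sin(π*x/2)) v dx − 2·v(2).


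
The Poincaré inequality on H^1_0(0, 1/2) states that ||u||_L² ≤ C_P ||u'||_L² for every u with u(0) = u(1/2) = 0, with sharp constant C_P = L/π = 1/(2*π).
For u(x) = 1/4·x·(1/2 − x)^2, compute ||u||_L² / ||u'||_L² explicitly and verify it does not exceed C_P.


||u||_L² / ||u'||_L² = sqrt(14)/28 < C_P = 1/(2*π).

u(x) = 1/4·x·(1/2 − x)^2, so u'(x) = (2*x - 1)*(6*x - 1)/16.
u(x) = 1/4·x·(1/2 − x)^2 vanishes at x = 0 and x = 1/2, so u ∈ H^1_0(0, 1/2). Differentiate via the product rule and integrate the resulting polynomials term by term.
  ∫_0^1/2 u² dx = ∫_0^1/2 (x^6/16 - x^5/8 + 3*x^4/32 - x^3/32 + x^2/256) dx. Term by term:
    ∫_0^1/2 x^6/16 dx = 1/14336;  ∫_0^1/2 -x^5/8 dx = -1/3072;  ∫_0^1/2 3*x^4/32 dx = 3/5120;
    ∫_0^1/2 -x^3/32 dx = -1/2048;  ∫_0^1/2 x^2/256 dx = 1/6144.
  Sum: 1/14336 − 1/3072 + 3/5120 − 1/2048 + 1/6144 = 1/215040.
  ∫_0^1/2 (u')² dx = ∫_0^1/2 (9*x^4/16 - 3*x^3/4 + 11*x^2/32 - x/16 + 1/256) dx. Term by term:
    ∫_0^1/2 9*x^4/16 dx = 9/2560;  ∫_0^1/2 -3*x^3/4 dx = -3/256;  ∫_0^1/2 11*x^2/32 dx = 11/768;
    ∫_0^1/2 -x/16 dx = -1/128;  ∫_0^1/2 1/256 dx = 1/512.
  Sum: 9/2560 − 3/256 + 11/768 − 1/128 + 1/512 = 1/3840.
∫_0^1/2 u² dx = 1/215040, so ||u||_L² = sqrt(210)/6720.
∫_0^1/2 (u')² dx = 1/3840, so ||u'||_L² = sqrt(15)/240.
Ratio ||u||_L² / ||u'||_L² = sqrt(14)/28.
Sharp Poincaré constant on H^1_0(0, 1/2) is C_P = L/π = 1/(2*π), achieved by sin(2*π·x).
A polynomial bump cannot attain the sharp Poincaré constant (only the first sine eigenfunction does), so the ratio is strictly less than C_P, consistent with ||u||_L² ≤ C_P ||u'||_L².


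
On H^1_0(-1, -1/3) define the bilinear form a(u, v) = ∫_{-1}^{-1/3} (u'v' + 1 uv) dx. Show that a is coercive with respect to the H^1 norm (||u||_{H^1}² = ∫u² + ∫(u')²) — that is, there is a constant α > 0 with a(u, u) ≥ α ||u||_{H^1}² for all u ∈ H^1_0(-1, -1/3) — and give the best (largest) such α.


α = 1

Coercivity of a(·,·) on H^1_0(-1, -1/3) means a(u, u) ≥ α ||u||_{H^1}² for every u ∈ H^1_0.
The interval has length L = 2/3, and Poincaré/coercivity depend only on L. Here a(u, u) = ∫(u')² + (1)·∫u².
Here c = 1 ≥ 1, so a(u,u) = ∫(u')² + c∫u² ≥ ∫(u')² + ∫u² = ||u||_{H^1}², i.e. α = 1 works. No larger α is possible: a(u,u) ≥ α||u||_{H^1}² means (1−α)∫(u')² ≥ (α−c)∫u², and for the modes u_n = sin(nπ(x−x₀)/L) (x₀ the left endpoint) one has ∫u_n²/∫(u_n')² = (L/(nπ))² → 0, so a(u_n,u_n)/||u_n||_{H^1}² → 1. Hence the optimal constant is α = 1.
Therefore α = 1.


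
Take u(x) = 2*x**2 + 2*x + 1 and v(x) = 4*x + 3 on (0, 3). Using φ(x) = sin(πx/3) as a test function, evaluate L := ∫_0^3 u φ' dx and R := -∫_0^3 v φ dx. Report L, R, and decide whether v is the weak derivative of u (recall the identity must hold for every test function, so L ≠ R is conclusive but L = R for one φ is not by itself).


LHS = -48/π, RHS = -54/π. No, v is not the weak derivative of u.

u(x) = 2*x**2 + 2*x + 1, classical derivative u'(x) = 4*x + 2.
φ(x) = sin(πx/3), so φ'(x) = π*cos(π*x/3)/3.
Note φ(0) = φ(3) = 0, so the boundary term u·φ vanishes.
LHS = ∫_0^3 u(x) φ'(x) dx = ∫_0^3 (2*π*x^2*cos(π*x/3)/3 + 2*π*x*cos(π*x/3)/3 + π*cos(π*x/3)/3) dx. Term by term:
  ∫_0^3 π*cos(π*x/3)/3 dx = 0;  ∫_0^3 2*π*x*cos(π*x/3)/3 dx = -12/π;  ∫_0^3 2*π*x^2*cos(π*x/3)/3 dx = -36/π.
Sum: 0 − 12/π − 36/π = -48/π.
So LHS = -48/π.
∫_0^3 v(x) φ(x) dx = ∫_0^3 (4*x*sin(π*x/3) + 3*sin(π*x/3)) dx. Term by term:
  ∫_0^3 3*sin(π*x/3) dx = 18/π;  ∫_0^3 4*x*sin(π*x/3) dx = 36/π.
Sum: 18/π + 36/π = 54/π.
So RHS = -∫_0^3 v(x) φ(x) dx = -54/π.
LHS − RHS = 6/π ≠ 0, so the identity fails.
(For a valid weak derivative the identity must hold for EVERY test function, in particular this one. The failure shows v is NOT the weak derivative of u.)
Correct weak derivative would be u'(x) = 4*x + 2.


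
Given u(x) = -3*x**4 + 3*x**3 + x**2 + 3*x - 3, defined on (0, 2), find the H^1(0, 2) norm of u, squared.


||u||_{H^1}^2 = 1904/3

The H^1 norm (squared) on an interval (0, L) is
  ||u||_{H^1}^2 = ∫_0^L u(x)^2 dx + ∫_0^L u'(x)^2 dx.
Compute u'(x) = -12*x**3 + 9*x**2 + 2*x + 3.
Then u(x)^2 = 9*x**8 - 18*x**7 + 3*x**6 - 12*x**5 + 37*x**4 - 12*x**3 + 3*x**2 - 18*x + 9 and u'(x)^2 = 144*x**6 - 216*x**5 + 33*x**4 - 36*x**3 + 58*x**2 + 12*x + 9.
Integrate each monomial from 0 to 2 using ∫_0^2 c·x^n dx = c·2^(n+1)/(n+1):
  ∫_0^2 u(x)^2 dx = ∫_0^2 (9*x^8 - 18*x^7 + 3*x^6 - 12*x^5 + 37*x^4 - 12*x^3 + 3*x^2 - 18*x + 9) dx. Term by term:
    ∫_0^2 9*x^8 dx = 512;  ∫_0^2 -18*x^7 dx = -576;  ∫_0^2 3*x^6 dx = 384/7;
    ∫_0^2 -12*x^5 dx = -128;  ∫_0^2 37*x^4 dx = 1184/5;  ∫_0^2 -12*x^3 dx = -48;
    ∫_0^2 3*x^2 dx = 8;  ∫_0^2 -18*x dx = -36;  ∫_0^2 9 dx = 18.
  Sum: 512 − 576 + 384/7 − 128 + 1184/5 − 48 + 8 − 36 + 18 = 1458/35.
  ∫_0^2 u'(x)^2 dx = ∫_0^2 (144*x^6 - 216*x^5 + 33*x^4 - 36*x^3 + 58*x^2 + 12*x + 9) dx. Term by term:
    ∫_0^2 144*x^6 dx = 18432/7;  ∫_0^2 -216*x^5 dx = -2304;  ∫_0^2 33*x^4 dx = 1056/5;
    ∫_0^2 -36*x^3 dx = -144;  ∫_0^2 58*x^2 dx = 464/3;  ∫_0^2 12*x dx = 24;
    ∫_0^2 9 dx = 18.
  Sum: 18432/7 − 2304 + 1056/5 − 144 + 464/3 + 24 + 18 = 62266/105.
Adding: ||u||_{H^1}^2 = 1458/35 + 62266/105 = 1904/3.


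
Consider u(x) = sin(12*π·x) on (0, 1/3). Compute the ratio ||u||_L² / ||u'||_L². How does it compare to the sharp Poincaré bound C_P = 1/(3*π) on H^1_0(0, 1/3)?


||u||_L² / ||u'||_L² = 1/(12*π) < C_P = 1/(3*π).

u(x) = sin(12*π·x), so u'(x) = 12*π*cos(12*π*x).
Writing u(x) = A·sin(kπx/L) with A = 1 and k = 4, use ∫_0^L sin²(kπx/L) dx = L/2 and ∫_0^L cos²(kπx/L) dx = L/2.
u² = 1·sin²(12*π·x) and (u')² = 144*π^2·cos²(12*π·x), and each of sin², cos² integrates to L/2 = 1/6 over (0, 1/3).
∫_0^1/3 u² dx = 1/6, so ||u||_L² = sqrt(6)/6.
∫_0^1/3 (u')² dx = 24*π^2, so ||u'||_L² = 2*sqrt(6)*π.
Ratio ||u||_L² / ||u'||_L² = 1/(12*π).
Sharp Poincaré constant on H^1_0(0, 1/3) is C_P = L/π = 1/(3*π), achieved by sin(3*π·x).
This is the k = 4 harmonic; the ratio L/(kπ) is strictly less than C_P = L/π, consistent with the sharp inequality ||u||_L² ≤ C_P ||u'||_L².


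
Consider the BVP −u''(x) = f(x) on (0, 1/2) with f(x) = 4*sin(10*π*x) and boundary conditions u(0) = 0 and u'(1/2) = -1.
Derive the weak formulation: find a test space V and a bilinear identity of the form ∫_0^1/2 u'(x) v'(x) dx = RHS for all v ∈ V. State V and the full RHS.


V = {v ∈ H^1(0, 1/2) : v(0) = 0} (test functions vanish at x = 0 where u is specified); weak form: ∫_0^1/2 u'v' dx = ∫_0^1/2 (4*sin(10*π*x)) v dx − v(1/2) for all v ∈ V.

Multiply both sides by a test function v and integrate from 0 to 1/2:
  ∫_0^1/2 −u''(x) v(x) dx = ∫_0^1/2 f(x) v(x) dx.
Integrate the LHS by parts once:
  ∫_0^1/2 −u'' v dx = −[u'(x) v(x)]_0^1/2 + ∫_0^1/2 u'(x) v'(x) dx.
Thus ∫_0^1/2 u'(x) v'(x) dx = ∫_0^1/2 f(x) v(x) dx + [u'(x) v(x)]_0^1/2.
Choose V so that boundary terms are either known or forced to vanish.
Mixed BC: u(0) = 0 (Dirichlet) and u'(1/2) = -1 (Neumann). Define V = {v ∈ H^1(0, 1/2) : v(0) = 0}. Then [u' v]_0^1/2 = u'(1/2)·v(1/2) − u'(0)·0 = − v(1/2).
Weak formulation: find u (satisfying any essential BC) such that ∫_0^1/2 u'(x) v'(x) dx = ∫_0^1/2 f v dx − v(1/2) for all v ∈ V (Dirichlet at 0 absorbed into V; Neumann datum at x = 1/2 contributes the boundary term).
Substituting f(x) = 4*sin(10*π*x), the right-hand side is ∫_0^1/2 (4*sin(10*π*x)) v dx − v(1/2).


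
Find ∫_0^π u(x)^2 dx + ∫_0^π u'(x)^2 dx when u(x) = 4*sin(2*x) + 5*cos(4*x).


||u||_{H^1(0,π)}^2 = 505*π/2

u'(x) = -20*sin(4*x) + 8*cos(2*x).
Expand u² and (u')² and integrate term by term on (0, π), using: for integers n ≥ 1, ∫_0^π sin²(nx) dx = ∫_0^π cos²(nx) dx = π/2; for n ≠ n', ∫_0^π sin(nx)sin(n'x) dx = ∫_0^π cos(nx)cos(n'x) dx = 0; and by product-to-sum, ∫_0^π sin(nx)cos(n'x) dx = ½∫_0^π [sin((n+n')x) + sin((n−n')x)] dx, which is 0 when n+n' is even and 2n/(n²−n'²) when n+n' is odd (it need not vanish on (0, π)).
  u² squared terms: (4)²·∫sin(2x)² dx = 16·π/2 = 8*π;  (5)²·∫cos(4x)² dx = 25·π/2 = 25*π/2.
  u² cross terms: 2·(4)·(5)·∫sin(2x)·cos(4x) dx = 40·(0) = 0.
  So ∫_0^π u² dx = 8*π + 25*π/2 + 0 = 41*π/2.
  (u')² squared terms: (-20)²·∫sin(4x)² dx = 400·π/2 = 200*π;  (8)²·∫cos(2x)² dx = 64·π/2 = 32*π.
  (u')² cross terms: 2·(-20)·(8)·∫sin(4x)·cos(2x) dx = -320·(0) = 0.
  So ∫_0^π (u')² dx = 200*π + 32*π + 0 = 232*π.
||u||_{H^1}^2 = (41*π/2) + (232*π) = 505*π/2.


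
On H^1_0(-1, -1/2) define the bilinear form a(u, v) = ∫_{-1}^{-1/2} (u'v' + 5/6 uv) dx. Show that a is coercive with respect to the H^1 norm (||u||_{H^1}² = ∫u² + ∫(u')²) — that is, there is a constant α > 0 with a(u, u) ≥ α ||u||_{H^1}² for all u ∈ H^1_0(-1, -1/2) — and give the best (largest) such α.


α = (5 + 24*π^2)/(6*(1 + 4*π^2))

Coercivity of a(·,·) on H^1_0(-1, -1/2) means a(u, u) ≥ α ||u||_{H^1}² for every u ∈ H^1_0.
The interval has length L = 1/2, and Poincaré/coercivity depend only on L. Here a(u, u) = ∫(u')² + (5/6)·∫u².
Here 0 < c = 5/6 < 1. The condition a(u,u) ≥ α||u||_{H^1}² reads (1−α)∫(u')² ≥ (α−c)∫u². Any admissible α is ≤ 1 (rapidly oscillating u have ∫u²/∫(u')² → 0), and α = 1 would force 0 ≥ (1−c)∫u², impossible since c < 1; so 1−α > 0. By the sharp Poincaré inequality on H^1_0 of an interval of length L, ∫(u')² ≥ (π/L)²∫u² with equality for the first sine mode sin(π(x−x₀)/L) (x₀ the left endpoint), so the inequality holds for all u iff (1−α)(π/L)² ≥ α − c, i.e. α ≤ ((π/L)² + c)/((π/L)² + 1) = (1 + c(L/π)²)/(1 + (L/π)²). With (π/L)² = 4*π^2 and c = 5/6, the largest admissible constant is α = ((π/L)² + c)/((π/L)² + 1).
Simplifying, α = (5 + 24*π^2)/(6*(1 + 4*π^2)).


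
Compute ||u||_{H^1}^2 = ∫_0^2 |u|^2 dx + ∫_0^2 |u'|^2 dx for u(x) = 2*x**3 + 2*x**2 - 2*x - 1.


||u||_{H^1}^2 = 16518/35

The H^1 norm (squared) on an interval (0, L) is
  ||u||_{H^1}^2 = ∫_0^L u(x)^2 dx + ∫_0^L u'(x)^2 dx.
Compute u'(x) = 6*x**2 + 4*x - 2.
Then u(x)^2 = 4*x**6 + 8*x**5 - 4*x**4 - 12*x**3 + 4*x + 1 and u'(x)^2 = 36*x**4 + 48*x**3 - 8*x**2 - 16*x + 4.
Integrate each monomial from 0 to 2 using ∫_0^2 c·x^n dx = c·2^(n+1)/(n+1):
  ∫_0^2 u(x)^2 dx = ∫_0^2 (4*x^6 + 8*x^5 - 4*x^4 - 12*x^3 + 4*x + 1) dx. Term by term:
    ∫_0^2 4*x^6 dx = 512/7;  ∫_0^2 8*x^5 dx = 256/3;  ∫_0^2 -4*x^4 dx = -128/5;
    ∫_0^2 -12*x^3 dx = -48;  ∫_0^2 4*x dx = 8;  ∫_0^2 1 dx = 2.
  Sum: 512/7 + 256/3 − 128/5 − 48 + 8 + 2 = 9962/105.
  ∫_0^2 u'(x)^2 dx = ∫_0^2 (36*x^4 + 48*x^3 - 8*x^2 - 16*x + 4) dx. Term by term:
    ∫_0^2 36*x^4 dx = 1152/5;  ∫_0^2 48*x^3 dx = 192;  ∫_0^2 -8*x^2 dx = -64/3;
    ∫_0^2 -16*x dx = -32;  ∫_0^2 4 dx = 8.
  Sum: 1152/5 + 192 − 64/3 − 32 + 8 = 5656/15.
Adding: ||u||_{H^1}^2 = 9962/105 + 5656/15 = 16518/35.


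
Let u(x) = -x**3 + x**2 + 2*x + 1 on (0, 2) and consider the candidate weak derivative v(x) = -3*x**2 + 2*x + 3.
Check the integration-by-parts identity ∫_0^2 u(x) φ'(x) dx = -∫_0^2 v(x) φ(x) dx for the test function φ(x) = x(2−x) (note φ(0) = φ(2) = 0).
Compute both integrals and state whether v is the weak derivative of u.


LHS = -8/15, RHS = -28/15. No, v is not the weak derivative of u.

u(x) = -x**3 + x**2 + 2*x + 1, classical derivative u'(x) = -3*x**2 + 2*x + 2.
φ(x) = x(2−x), so φ'(x) = 2 - 2*x.
Note φ(0) = φ(2) = 0, so the boundary term u·φ vanishes.
LHS = ∫_0^2 u(x) φ'(x) dx = ∫_0^2 (2*x^4 - 4*x^3 - 2*x^2 + 2*x + 2) dx. Term by term:
  ∫_0^2 2*x^4 dx = 64/5;  ∫_0^2 -4*x^3 dx = -16;  ∫_0^2 -2*x^2 dx = -16/3;
  ∫_0^2 2*x dx = 4;  ∫_0^2 2 dx = 4.
Sum: 64/5 − 16 − 16/3 + 4 + 4 = -8/15.
So LHS = -8/15.
∫_0^2 v(x) φ(x) dx = ∫_0^2 (3*x^4 - 8*x^3 + x^2 + 6*x) dx. Term by term:
  ∫_0^2 3*x^4 dx = 96/5;  ∫_0^2 -8*x^3 dx = -32;  ∫_0^2 x^2 dx = 8/3;
  ∫_0^2 6*x dx = 12.
Sum: 96/5 − 32 + 8/3 + 12 = 28/15.
So RHS = -∫_0^2 v(x) φ(x) dx = -28/15.
LHS − RHS = 4/3 ≠ 0, so the identity fails.
(For a valid weak derivative the identity must hold for EVERY test function, in particular this one. The failure shows v is NOT the weak derivative of u.)
Correct weak derivative would be u'(x) = -3*x**2 + 2*x + 2.


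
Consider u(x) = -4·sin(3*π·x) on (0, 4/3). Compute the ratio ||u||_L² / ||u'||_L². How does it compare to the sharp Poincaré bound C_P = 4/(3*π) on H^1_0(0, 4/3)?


||u||_L² / ||u'||_L² = 1/(3*π) < C_P = 4/(3*π).

u(x) = -4·sin(3*π·x), so u'(x) = -12*π*cos(3*π*x).
Writing u(x) = A·sin(kπx/L) with A = -4 and k = 4, use ∫_0^L sin²(kπx/L) dx = L/2 and ∫_0^L cos²(kπx/L) dx = L/2.
u² = 16·sin²(3*π·x) and (u')² = 144*π^2·cos²(3*π·x), and each of sin², cos² integrates to L/2 = 2/3 over (0, 4/3).
∫_0^4/3 u² dx = 32/3, so ||u||_L² = 4*sqrt(6)/3.
∫_0^4/3 (u')² dx = 96*π^2, so ||u'||_L² = 4*sqrt(6)*π.
Ratio ||u||_L² / ||u'||_L² = 1/(3*π).
Sharp Poincaré constant on H^1_0(0, 4/3) is C_P = L/π = 4/(3*π), achieved by sin(3*π/4·x).
This is the k = 4 harmonic; the ratio L/(kπ) is strictly less than C_P = L/π, consistent with the sharp inequality ||u||_L² ≤ C_P ||u'||_L².


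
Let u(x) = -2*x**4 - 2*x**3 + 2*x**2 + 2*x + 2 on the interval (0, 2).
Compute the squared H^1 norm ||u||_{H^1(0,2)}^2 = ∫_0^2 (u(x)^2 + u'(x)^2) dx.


||u||_{H^1}^2 = 121760/63

The H^1 norm (squared) on an interval (0, L) is
  ||u||_{H^1}^2 = ∫_0^L u(x)^2 dx + ∫_0^L u'(x)^2 dx.
Compute u'(x) = -8*x**3 - 6*x**2 + 4*x + 2.
Then u(x)^2 = 4*x**8 + 8*x**7 - 4*x**6 - 16*x**5 - 12*x**4 + 12*x**2 + 8*x + 4 and u'(x)^2 = 64*x**6 + 96*x**5 - 28*x**4 - 80*x**3 - 8*x**2 + 16*x + 4.
Integrate each monomial from 0 to 2 using ∫_0^2 c·x^n dx = c·2^(n+1)/(n+1):
  ∫_0^2 u(x)^2 dx = ∫_0^2 (4*x^8 + 8*x^7 - 4*x^6 - 16*x^5 - 12*x^4 + 12*x^2 + 8*x + 4) dx. Term by term:
    ∫_0^2 4*x^8 dx = 2048/9;  ∫_0^2 8*x^7 dx = 256;  ∫_0^2 -4*x^6 dx = -512/7;
    ∫_0^2 -16*x^5 dx = -512/3;  ∫_0^2 -12*x^4 dx = -384/5;  ∫_0^2 12*x^2 dx = 32;
    ∫_0^2 8*x dx = 16;  ∫_0^2 4 dx = 8.
  Sum: 2048/9 + 256 − 512/7 − 512/3 − 384/5 + 32 + 16 + 8 = 68968/315.
  ∫_0^2 u'(x)^2 dx = ∫_0^2 (64*x^6 + 96*x^5 - 28*x^4 - 80*x^3 - 8*x^2 + 16*x + 4) dx. Term by term:
    ∫_0^2 64*x^6 dx = 8192/7;  ∫_0^2 96*x^5 dx = 1024;  ∫_0^2 -28*x^4 dx = -896/5;
    ∫_0^2 -80*x^3 dx = -320;  ∫_0^2 -8*x^2 dx = -64/3;  ∫_0^2 16*x dx = 32;
    ∫_0^2 4 dx = 8.
  Sum: 8192/7 + 1024 − 896/5 − 320 − 64/3 + 32 + 8 = 179944/105.
Adding: ||u||_{H^1}^2 = 68968/315 + 179944/105 = 121760/63.


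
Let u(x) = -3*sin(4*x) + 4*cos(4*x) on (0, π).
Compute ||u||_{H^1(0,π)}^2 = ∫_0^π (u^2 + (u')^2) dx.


||u||_{H^1(0,π)}^2 = 425*π/2

u'(x) = -16*sin(4*x) - 12*cos(4*x).
Expand u² and (u')² and integrate term by term on (0, π), using: for integers n ≥ 1, ∫_0^π sin²(nx) dx = ∫_0^π cos²(nx) dx = π/2; for n ≠ n', ∫_0^π sin(nx)sin(n'x) dx = ∫_0^π cos(nx)cos(n'x) dx = 0; and by product-to-sum, ∫_0^π sin(nx)cos(n'x) dx = ½∫_0^π [sin((n+n')x) + sin((n−n')x)] dx, which is 0 when n+n' is even and 2n/(n²−n'²) when n+n' is odd (it need not vanish on (0, π)).
  u² squared terms: (-3)²·∫sin(4x)² dx = 9·π/2 = 9*π/2;  (4)²·∫cos(4x)² dx = 16·π/2 = 8*π.
  u² cross terms: 2·(-3)·(4)·∫sin(4x)·cos(4x) dx = -24·(0) = 0.
  So ∫_0^π u² dx = 9*π/2 + 8*π + 0 = 25*π/2.
  (u')² squared terms: (-16)²·∫sin(4x)² dx = 256·π/2 = 128*π;  (-12)²·∫cos(4x)² dx = 144·π/2 = 72*π.
  (u')² cross terms: 2·(-16)·(-12)·∫sin(4x)·cos(4x) dx = 384·(0) = 0.
  So ∫_0^π (u')² dx = 128*π + 72*π + 0 = 200*π.
||u||_{H^1}^2 = (25*π/2) + (200*π) = 425*π/2.


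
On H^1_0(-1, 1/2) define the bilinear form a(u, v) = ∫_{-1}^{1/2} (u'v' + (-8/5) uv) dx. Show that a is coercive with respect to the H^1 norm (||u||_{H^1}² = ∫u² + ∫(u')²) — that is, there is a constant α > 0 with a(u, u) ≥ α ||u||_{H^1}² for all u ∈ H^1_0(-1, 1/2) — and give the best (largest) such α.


α = 4*(-18 + 5*π^2)/(5*(9 + 4*π^2))

Coercivity of a(·,·) on H^1_0(-1, 1/2) means a(u, u) ≥ α ||u||_{H^1}² for every u ∈ H^1_0.
The interval has length L = 3/2, and Poincaré/coercivity depend only on L. Here a(u, u) = ∫(u')² + (-8/5)·∫u².
Here c = -8/5 < 0 with |c| < (π/L)² = 4*π^2/9, so coercivity still holds. The condition a(u,u) ≥ α||u||_{H^1}² reads (1−α)∫(u')² ≥ (α−c)∫u². Any admissible α is ≤ 1 (rapidly oscillating u have ∫u²/∫(u')² → 0), and α = 1 would force 0 ≥ (1−c)∫u², impossible since c < 1; so 1−α > 0. By the sharp Poincaré inequality on H^1_0 of an interval of length L, ∫(u')² ≥ (π/L)²∫u² with equality for the first sine mode sin(π(x−x₀)/L) (x₀ the left endpoint), so the inequality holds for all u iff (1−α)(π/L)² ≥ α − c, i.e. α ≤ ((π/L)² + c)/((π/L)² + 1) = (1 + c(L/π)²)/(1 + (L/π)²). (Direct route, valid since c ≤ 0: Poincaré gives c∫u² ≥ c(L/π)²∫(u')², so a(u,u) ≥ (1 + c(L/π)²)∫(u')², while ||u||_{H^1}² ≤ (1 + (L/π)²)∫(u')²; dividing yields the same α.) With (π/L)² = 4*π^2/9 and c = -8/5, the largest admissible constant is α = ((π/L)² + c)/((π/L)² + 1).
Simplifying, α = 4*(-18 + 5*π^2)/(5*(9 + 4*π^2)).


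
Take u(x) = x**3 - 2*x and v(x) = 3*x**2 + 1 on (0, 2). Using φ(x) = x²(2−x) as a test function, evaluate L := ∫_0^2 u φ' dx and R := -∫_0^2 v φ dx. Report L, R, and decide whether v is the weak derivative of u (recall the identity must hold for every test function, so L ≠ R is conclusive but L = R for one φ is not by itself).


LHS = -56/15, RHS = -116/15. No, v is not the weak derivative of u.

u(x) = x**3 - 2*x, classical derivative u'(x) = 3*x**2 - 2.
φ(x) = x²(2−x), so φ'(x) = x*(4 - 3*x).
Note φ(0) = φ(2) = 0, so the boundary term u·φ vanishes.
LHS = ∫_0^2 u(x) φ'(x) dx = ∫_0^2 (-3*x^5 + 4*x^4 + 6*x^3 - 8*x^2) dx. Term by term:
  ∫_0^2 -3*x^5 dx = -32;  ∫_0^2 4*x^4 dx = 128/5;  ∫_0^2 6*x^3 dx = 24;
  ∫_0^2 -8*x^2 dx = -64/3.
Sum: -32 + 128/5 + 24 − 64/3 = -56/15.
So LHS = -56/15.
∫_0^2 v(x) φ(x) dx = ∫_0^2 (-3*x^5 + 6*x^4 - x^3 + 2*x^2) dx. Term by term:
  ∫_0^2 -3*x^5 dx = -32;  ∫_0^2 6*x^4 dx = 192/5;  ∫_0^2 -x^3 dx = -4;
  ∫_0^2 2*x^2 dx = 16/3.
Sum: -32 + 192/5 − 4 + 16/3 = 116/15.
So RHS = -∫_0^2 v(x) φ(x) dx = -116/15.
LHS − RHS = 4 ≠ 0, so the identity fails.
(For a valid weak derivative the identity must hold for EVERY test function, in particular this one. The failure shows v is NOT the weak derivative of u.)
Correct weak derivative would be u'(x) = 3*x**2 - 2.


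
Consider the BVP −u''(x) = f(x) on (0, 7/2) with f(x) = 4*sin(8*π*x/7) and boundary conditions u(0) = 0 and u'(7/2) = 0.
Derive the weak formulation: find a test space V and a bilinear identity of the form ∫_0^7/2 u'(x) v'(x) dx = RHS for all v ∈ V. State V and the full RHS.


V = {v ∈ H^1(0, 7/2) : v(0) = 0} (test functions vanish at x = 0 where u is specified); weak form: ∫_0^7/2 u'v' dx = ∫_0^7/2 (4*sin(8*π*x/7)) v dx for all v ∈ V.

Multiply both sides by a test function v and integrate from 0 to 7/2:
  ∫_0^7/2 −u''(x) v(x) dx = ∫_0^7/2 f(x) v(x) dx.
Integrate the LHS by parts once:
  ∫_0^7/2 −u'' v dx = −[u'(x) v(x)]_0^7/2 + ∫_0^7/2 u'(x) v'(x) dx.
Thus ∫_0^7/2 u'(x) v'(x) dx = ∫_0^7/2 f(x) v(x) dx + [u'(x) v(x)]_0^7/2.
Choose V so that boundary terms are either known or forced to vanish.
Mixed BC: u(0) = 0 (Dirichlet) and u'(7/2) = 0 (Neumann). Define V = {v ∈ H^1(0, 7/2) : v(0) = 0}. Then [u' v]_0^7/2 = u'(7/2)·v(7/2) − u'(0)·0 = 0.
Weak formulation: find u (satisfying any essential BC) such that ∫_0^7/2 u'(x) v'(x) dx = ∫_0^7/2 f v dx for all v ∈ V (Dirichlet at 0 absorbed into V; the Neumann datum at x = 7/2 is zero, so no boundary term remains).
Substituting f(x) = 4*sin(8*π*x/7), the right-hand side is ∫_0^7/2 (4*sin(8*π*x/7)) v dx.


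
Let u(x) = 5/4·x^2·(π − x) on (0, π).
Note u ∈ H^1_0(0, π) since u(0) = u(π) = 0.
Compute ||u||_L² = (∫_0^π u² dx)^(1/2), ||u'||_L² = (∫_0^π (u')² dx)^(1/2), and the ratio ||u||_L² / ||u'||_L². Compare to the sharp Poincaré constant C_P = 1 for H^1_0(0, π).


||u||_L² / ||u'||_L² = sqrt(14)*π/14 < C_P = 1.

u(x) = 5/4·x^2·(π − x), so u'(x) = 5*x*(-3*x + 2*π)/4.
u(x) = 5/4·x^2·(π − x) vanishes at x = 0 and x = π, so u ∈ H^1_0(0, π). Differentiate via the product rule and integrate the resulting polynomials term by term.
  ∫_0^π u² dx = ∫_0^π (25*x^6/16 - 25*π*x^5/8 + 25*π^2*x^4/16) dx. Term by term:
    ∫_0^π 25*x^6/16 dx = 25*π^7/112;  ∫_0^π -25*π*x^5/8 dx = -25*π^7/48;  ∫_0^π 25*π^2*x^4/16 dx = 5*π^7/16.
  Sum: 25*π^7/112 − 25*π^7/48 + 5*π^7/16 = 5*π^7/336.
  ∫_0^π (u')² dx = ∫_0^π (225*x^4/16 - 75*π*x^3/4 + 25*π^2*x^2/4) dx. Term by term:
    ∫_0^π 225*x^4/16 dx = 45*π^5/16;  ∫_0^π -75*π*x^3/4 dx = -75*π^5/16;  ∫_0^π 25*π^2*x^2/4 dx = 25*π^5/12.
  Sum: 45*π^5/16 − 75*π^5/16 + 25*π^5/12 = 5*π^5/24.
∫_0^π u² dx = 5*π^7/336, so ||u||_L² = sqrt(105)*π^(7/2)/84.
∫_0^π (u')² dx = 5*π^5/24, so ||u'||_L² = sqrt(30)*π^(5/2)/12.
Ratio ||u||_L² / ||u'||_L² = sqrt(14)*π/14.
Sharp Poincaré constant on H^1_0(0, π) is C_P = L/π = 1, achieved by sin(x).
A polynomial bump cannot attain the sharp Poincaré constant (only the first sine eigenfunction does), so the ratio is strictly less than C_P, consistent with ||u||_L² ≤ C_P ||u'||_L².


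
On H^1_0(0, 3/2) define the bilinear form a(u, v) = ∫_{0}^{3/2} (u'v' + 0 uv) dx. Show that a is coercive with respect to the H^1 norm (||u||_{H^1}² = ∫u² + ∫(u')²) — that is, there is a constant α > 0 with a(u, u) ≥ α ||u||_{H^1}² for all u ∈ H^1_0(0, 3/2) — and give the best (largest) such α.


α = 4*π^2/(9 + 4*π^2)

Coercivity of a(·,·) on H^1_0(0, 3/2) means a(u, u) ≥ α ||u||_{H^1}² for every u ∈ H^1_0.
The interval has length L = 3/2, and Poincaré/coercivity depend only on L. Here a(u, u) = ∫(u')² + (0)·∫u².
Here c = 0, so a(u,u) = ∫(u')² alone. The condition a(u,u) ≥ α||u||_{H^1}² reads (1−α)∫(u')² ≥ (α−c)∫u². Any admissible α is ≤ 1 (rapidly oscillating u have ∫u²/∫(u')² → 0), and α = 1 would force 0 ≥ (1−c)∫u², impossible since c < 1; so 1−α > 0. By the sharp Poincaré inequality on H^1_0 of an interval of length L, ∫(u')² ≥ (π/L)²∫u² with equality for the first sine mode sin(π(x−x₀)/L) (x₀ the left endpoint), so the inequality holds for all u iff (1−α)(π/L)² ≥ α − c, i.e. α ≤ ((π/L)² + c)/((π/L)² + 1) = (1 + c(L/π)²)/(1 + (L/π)²). (Direct route, valid since c ≤ 0: Poincaré gives c∫u² ≥ c(L/π)²∫(u')², so a(u,u) ≥ (1 + c(L/π)²)∫(u')², while ||u||_{H^1}² ≤ (1 + (L/π)²)∫(u')²; dividing yields the same α.) With (π/L)² = 4*π^2/9 and c = 0, the largest admissible constant is α = ((π/L)² + c)/((π/L)² + 1).
Simplifying, α = 4*π^2/(9 + 4*π^2).


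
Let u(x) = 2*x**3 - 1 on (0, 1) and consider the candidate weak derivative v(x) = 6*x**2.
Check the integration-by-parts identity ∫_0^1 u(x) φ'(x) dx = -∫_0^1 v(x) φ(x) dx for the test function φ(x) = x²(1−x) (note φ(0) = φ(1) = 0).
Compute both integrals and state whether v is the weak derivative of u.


LHS = -1/5, RHS = -1/5. Yes, v = u' weakly.

u(x) = 2*x**3 - 1, classical derivative u'(x) = 6*x**2.
φ(x) = x²(1−x), so φ'(x) = x*(2 - 3*x).
Note φ(0) = φ(1) = 0, so the boundary term u·φ vanishes.
LHS = ∫_0^1 u(x) φ'(x) dx = ∫_0^1 (-6*x^5 + 4*x^4 + 3*x^2 - 2*x) dx. Term by term:
  ∫_0^1 -6*x^5 dx = -1;  ∫_0^1 4*x^4 dx = 4/5;  ∫_0^1 3*x^2 dx = 1;
  ∫_0^1 -2*x dx = -1.
Sum: -1 + 4/5 + 1 − 1 = -1/5.
So LHS = -1/5.
∫_0^1 v(x) φ(x) dx = ∫_0^1 (-6*x^5 + 6*x^4) dx. Term by term:
  ∫_0^1 -6*x^5 dx = -1;  ∫_0^1 6*x^4 dx = 6/5.
Sum: -1 + 6/5 = 1/5.
So RHS = -∫_0^1 v(x) φ(x) dx = -1/5.
LHS = RHS, so the identity holds for this test φ.
Moreover u is smooth here and v(x) = u'(x) = 6*x**2 pointwise, so the identity holds for every test function. Hence v is the weak derivative of u.


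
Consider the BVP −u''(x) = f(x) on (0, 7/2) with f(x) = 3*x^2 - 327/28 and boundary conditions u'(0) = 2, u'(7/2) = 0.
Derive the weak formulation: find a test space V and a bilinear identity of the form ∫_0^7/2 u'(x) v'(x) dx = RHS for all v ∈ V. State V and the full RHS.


V = H^1(0, 7/2) (v unrestricted at boundary; u is determined up to an additive constant); weak form: ∫_0^7/2 u'v' dx = ∫_0^7/2 (3*x^2 - 327/28) v dx − 2·v(0) for all v ∈ V.

Multiply both sides by a test function v and integrate from 0 to 7/2:
  ∫_0^7/2 −u''(x) v(x) dx = ∫_0^7/2 f(x) v(x) dx.
Integrate the LHS by parts once:
  ∫_0^7/2 −u'' v dx = −[u'(x) v(x)]_0^7/2 + ∫_0^7/2 u'(x) v'(x) dx.
Thus ∫_0^7/2 u'(x) v'(x) dx = ∫_0^7/2 f(x) v(x) dx + [u'(x) v(x)]_0^7/2.
Choose V so that boundary terms are either known or forced to vanish.
u has inhomogeneous Neumann u'(0) = 2, u'(7/2) = 0. [u' v]_0^7/2 = (0)·v(7/2) − (2)·v(0) = − 2·v(0). Take V = H^1(0, 7/2); boundary term becomes part of RHS.
Weak formulation: find u (satisfying any essential BC) such that ∫_0^7/2 u'(x) v'(x) dx = ∫_0^7/2 f v dx − 2·v(0) for all v ∈ V (Neumann data are natural BCs: they enter the RHS as boundary terms).
Substituting f(x) = 3*x^2 - 327/28, the right-hand side is ∫_0^7/2 (3*x^2 - 327/28) v dx − 2·v(0).
Compatibility check (pure Neumann): taking v ≡ 1 ∈ V gives 0 = ∫_0^7/2 f dx + (0) − (2), i.e. ∫_0^7/2 f dx must equal u'(0) − u'(7/2) = 2. Indeed ∫_0^7/2 (3*x^2 - 327/28) dx = 2, so the data are compatible. The solution is then unique only up to an additive constant (fix it e.g. by requiring ∫_0^7/2 u dx = 0).


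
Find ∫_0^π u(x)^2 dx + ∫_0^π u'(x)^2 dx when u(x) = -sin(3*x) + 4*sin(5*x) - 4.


||u||_{H^1(0,π)}^2 = -112/15 + 229*π

u'(x) = -3*cos(3*x) + 20*cos(5*x).
Expand u² and (u')² and integrate term by term on (0, π), using: for integers n ≥ 1, ∫_0^π sin²(nx) dx = ∫_0^π cos²(nx) dx = π/2; for n ≠ n', ∫_0^π sin(nx)sin(n'x) dx = ∫_0^π cos(nx)cos(n'x) dx = 0; and by product-to-sum, ∫_0^π sin(nx)cos(n'x) dx = ½∫_0^π [sin((n+n')x) + sin((n−n')x)] dx, which is 0 when n+n' is even and 2n/(n²−n'²) when n+n' is odd (it need not vanish on (0, π)). For the constant mode: ∫_0^π 1 dx = π, ∫_0^π cos(nx) dx = 0, ∫_0^π sin(nx) dx = (1−(−1)^n)/n.
  u² squared terms: (-4)²·∫1 dx = 16·π = 16*π;  (-1)²·∫sin(3x)² dx = 1·π/2 = π/2;  (4)²·∫sin(5x)² dx = 16·π/2 = 8*π.
  u² cross terms: 2·(-4)·(-1)·∫1·sin(3x) dx = 8·(2/3) = 16/3;  2·(-4)·(4)·∫1·sin(5x) dx = -32·(2/5) = -64/5;  2·(-1)·(4)·∫sin(3x)·sin(5x) dx = -8·(0) = 0.
  So ∫_0^π u² dx = 16*π + π/2 + 8*π + 16/3 − 64/5 + 0 = -112/15 + 49*π/2.
  (u')² squared terms: (-3)²·∫cos(3x)² dx = 9·π/2 = 9*π/2;  (20)²·∫cos(5x)² dx = 400·π/2 = 200*π.
  (u')² cross terms: 2·(-3)·(20)·∫cos(3x)·cos(5x) dx = -120·(0) = 0.
  So ∫_0^π (u')² dx = 9*π/2 + 200*π + 0 = 409*π/2.
||u||_{H^1}^2 = (-112/15 + 49*π/2) + (409*π/2) = -112/15 + 229*π.


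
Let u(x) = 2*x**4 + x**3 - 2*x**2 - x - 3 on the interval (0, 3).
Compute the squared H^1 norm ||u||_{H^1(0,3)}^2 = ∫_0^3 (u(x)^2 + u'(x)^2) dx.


||u||_{H^1}^2 = 216912/7

The H^1 norm (squared) on an interval (0, L) is
  ||u||_{H^1}^2 = ∫_0^L u(x)^2 dx + ∫_0^L u'(x)^2 dx.
Compute u'(x) = 8*x**3 + 3*x**2 - 4*x - 1.
Then u(x)^2 = 4*x**8 + 4*x**7 - 7*x**6 - 8*x**5 - 10*x**4 - 2*x**3 + 13*x**2 + 6*x + 9 and u'(x)^2 = 64*x**6 + 48*x**5 - 55*x**4 - 40*x**3 + 10*x**2 + 8*x + 1.
Integrate each monomial from 0 to 3 using ∫_0^3 c·x^n dx = c·3^(n+1)/(n+1):
  ∫_0^3 u(x)^2 dx = ∫_0^3 (4*x^8 + 4*x^7 - 7*x^6 - 8*x^5 - 10*x^4 - 2*x^3 + 13*x^2 + 6*x + 9) dx. Term by term:
    ∫_0^3 4*x^8 dx = 8748;  ∫_0^3 4*x^7 dx = 6561/2;  ∫_0^3 -7*x^6 dx = -2187;
    ∫_0^3 -8*x^5 dx = -972;  ∫_0^3 -10*x^4 dx = -486;  ∫_0^3 -2*x^3 dx = -81/2;
    ∫_0^3 13*x^2 dx = 117;  ∫_0^3 6*x dx = 27;  ∫_0^3 9 dx = 27.
  Sum: 8748 + 6561/2 − 2187 − 972 − 486 − 81/2 + 117 + 27 + 27 = 8514.
  ∫_0^3 u'(x)^2 dx = ∫_0^3 (64*x^6 + 48*x^5 - 55*x^4 - 40*x^3 + 10*x^2 + 8*x + 1) dx. Term by term:
    ∫_0^3 64*x^6 dx = 139968/7;  ∫_0^3 48*x^5 dx = 5832;  ∫_0^3 -55*x^4 dx = -2673;
    ∫_0^3 -40*x^3 dx = -810;  ∫_0^3 10*x^2 dx = 90;  ∫_0^3 8*x dx = 36;
    ∫_0^3 1 dx = 3.
  Sum: 139968/7 + 5832 − 2673 − 810 + 90 + 36 + 3 = 157314/7.
Adding: ||u||_{H^1}^2 = 8514 + 157314/7 = 216912/7.


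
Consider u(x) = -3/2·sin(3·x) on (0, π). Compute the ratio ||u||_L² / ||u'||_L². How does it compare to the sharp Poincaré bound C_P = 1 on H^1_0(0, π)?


||u||_L² / ||u'||_L² = 1/3 < C_P = 1.

u(x) = -3/2·sin(3·x), so u'(x) = -9*cos(3*x)/2.
Writing u(x) = A·sin(kπx/L) with A = -3/2 and k = 3, use ∫_0^L sin²(kπx/L) dx = L/2 and ∫_0^L cos²(kπx/L) dx = L/2.
u² = 9/4·sin²(3·x) and (u')² = 81/4·cos²(3·x), and each of sin², cos² integrates to L/2 = π/2 over (0, π).
∫_0^π u² dx = 9*π/8, so ||u||_L² = 3*sqrt(2)*sqrt(π)/4.
∫_0^π (u')² dx = 81*π/8, so ||u'||_L² = 9*sqrt(2)*sqrt(π)/4.
Ratio ||u||_L² / ||u'||_L² = 1/3.
Sharp Poincaré constant on H^1_0(0, π) is C_P = L/π = 1, achieved by sin(x).
This is the k = 3 harmonic; the ratio L/(kπ) is strictly less than C_P = L/π, consistent with the sharp inequality ||u||_L² ≤ C_P ||u'||_L².


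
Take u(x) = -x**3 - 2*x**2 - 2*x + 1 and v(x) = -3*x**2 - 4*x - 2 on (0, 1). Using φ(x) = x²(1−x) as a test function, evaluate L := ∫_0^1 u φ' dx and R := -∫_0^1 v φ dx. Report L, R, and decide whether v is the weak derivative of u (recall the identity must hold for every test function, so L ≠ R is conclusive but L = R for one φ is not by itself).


LHS = 7/15, RHS = 7/15. Yes, v = u' weakly.

u(x) = -x**3 - 2*x**2 - 2*x + 1, classical derivative u'(x) = -3*x**2 - 4*x - 2.
φ(x) = x²(1−x), so φ'(x) = x*(2 - 3*x).
Note φ(0) = φ(1) = 0, so the boundary term u·φ vanishes.
LHS = ∫_0^1 u(x) φ'(x) dx = ∫_0^1 (3*x^5 + 4*x^4 + 2*x^3 - 7*x^2 + 2*x) dx. Term by term:
  ∫_0^1 3*x^5 dx = 1/2;  ∫_0^1 4*x^4 dx = 4/5;  ∫_0^1 2*x^3 dx = 1/2;
  ∫_0^1 -7*x^2 dx = -7/3;  ∫_0^1 2*x dx = 1.
Sum: 1/2 + 4/5 + 1/2 − 7/3 + 1 = 7/15.
So LHS = 7/15.
∫_0^1 v(x) φ(x) dx = ∫_0^1 (3*x^5 + x^4 - 2*x^3 - 2*x^2) dx. Term by term:
  ∫_0^1 3*x^5 dx = 1/2;  ∫_0^1 x^4 dx = 1/5;  ∫_0^1 -2*x^3 dx = -1/2;
  ∫_0^1 -2*x^2 dx = -2/3.
Sum: 1/2 + 1/5 − 1/2 − 2/3 = -7/15.
So RHS = -∫_0^1 v(x) φ(x) dx = 7/15.
LHS = RHS, so the identity holds for this test φ.
Moreover u is smooth here and v(x) = u'(x) = -3*x**2 - 4*x - 2 pointwise, so the identity holds for every test function. Hence v is the weak derivative of u.


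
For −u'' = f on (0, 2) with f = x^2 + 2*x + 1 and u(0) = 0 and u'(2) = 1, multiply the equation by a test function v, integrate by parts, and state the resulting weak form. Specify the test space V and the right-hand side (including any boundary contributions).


V = {v ∈ H^1(0, 2) : v(0) = 0} (test functions vanish at x = 0 where u is specified); weak form: ∫_0^2 u'v' dx = ∫_0^2 (x^2 + 2*x + 1) v dx + v(2) for all v ∈ V.

Multiply both sides by a test function v and integrate from 0 to 2:
  ∫_0^2 −u''(x) v(x) dx = ∫_0^2 f(x) v(x) dx.
Integrate the LHS by parts once:
  ∫_0^2 −u'' v dx = −[u'(x) v(x)]_0^2 + ∫_0^2 u'(x) v'(x) dx.
Thus ∫_0^2 u'(x) v'(x) dx = ∫_0^2 f(x) v(x) dx + [u'(x) v(x)]_0^2.
Choose V so that boundary terms are either known or forced to vanish.
Mixed BC: u(0) = 0 (Dirichlet) and u'(2) = 1 (Neumann). Define V = {v ∈ H^1(0, 2) : v(0) = 0}. Then [u' v]_0^2 = u'(2)·v(2) − u'(0)·0 = v(2).
Weak formulation: find u (satisfying any essential BC) such that ∫_0^2 u'(x) v'(x) dx = ∫_0^2 f v dx + v(2) for all v ∈ V (Dirichlet at 0 absorbed into V; Neumann datum at x = 2 contributes the boundary term).
Substituting f(x) = x^2 + 2*x + 1, the right-hand side is ∫_0^2 (x^2 + 2*x + 1) v dx + v(2).


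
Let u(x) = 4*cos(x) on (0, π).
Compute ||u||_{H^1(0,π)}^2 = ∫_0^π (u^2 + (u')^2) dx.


||u||_{H^1(0,π)}^2 = 16*π

u'(x) = -4*sin(x).
Expand u² and (u')² and integrate term by term on (0, π), using: for integers n ≥ 1, ∫_0^π sin²(nx) dx = ∫_0^π cos²(nx) dx = π/2; for n ≠ n', ∫_0^π sin(nx)sin(n'x) dx = ∫_0^π cos(nx)cos(n'x) dx = 0; and by product-to-sum, ∫_0^π sin(nx)cos(n'x) dx = ½∫_0^π [sin((n+n')x) + sin((n−n')x)] dx, which is 0 when n+n' is even and 2n/(n²−n'²) when n+n' is odd (it need not vanish on (0, π)).
  u² squared terms: (4)²·∫cos(x)² dx = 16·π/2 = 8*π.
  So ∫_0^π u² dx = 8*π.
  (u')² squared terms: (-4)²·∫sin(x)² dx = 16·π/2 = 8*π.
  So ∫_0^π (u')² dx = 8*π.
||u||_{H^1}^2 = (8*π) + (8*π) = 16*π.
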